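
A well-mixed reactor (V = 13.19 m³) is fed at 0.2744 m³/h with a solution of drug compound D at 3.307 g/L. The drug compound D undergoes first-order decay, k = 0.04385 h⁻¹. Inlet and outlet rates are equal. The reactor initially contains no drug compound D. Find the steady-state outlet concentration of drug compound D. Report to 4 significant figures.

1.064 g/L

Species balance: V dC/dt = Q C_in − Q C − k V C.
At steady state: 0 = Q C_in − (Q + kV) C_ss, so C_ss = Q C_in/(Q + kV).
C_ss = 0.2744·3.307/(0.2744 + 0.04385·13.19) = 0.907441/0.852781 = 1.06410 g/L.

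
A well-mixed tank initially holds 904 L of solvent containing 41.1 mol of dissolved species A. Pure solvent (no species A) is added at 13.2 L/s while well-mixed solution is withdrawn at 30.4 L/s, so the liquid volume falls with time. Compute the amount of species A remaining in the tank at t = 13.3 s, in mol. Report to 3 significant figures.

Total volume: dV/dt = Q_in − Q_out = -17.200 L/s, so V(t) = 904 − 17.200 t and V(13.3) = 675.24 L.
Species balance (pure solvent in): dm/dt = −Q_out · m/V(t).
Separate: dm/m = −Q_out dt/V(t) ⇒ ln(m/m₀) = −(Q_out/(Q_in−Q_out)) ln(V/V₀).
m = m₀ (V₀/V)^(Q_out/(Q_in−Q_out)) = 41.1 × (904/675.24)^(-1.7674) = 24.541 mol.

24.5 mol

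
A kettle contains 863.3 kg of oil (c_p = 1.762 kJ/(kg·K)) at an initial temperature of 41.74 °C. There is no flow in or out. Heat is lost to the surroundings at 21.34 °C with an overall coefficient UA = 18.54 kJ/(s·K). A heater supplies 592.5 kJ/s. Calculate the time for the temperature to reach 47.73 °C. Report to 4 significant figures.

59.92 s

M c_p dT/dt = −UA(T − T_amb) + Q̇.
τ = M c_p/UA = 82.0461 s; T_ss = T_amb + Q̇/UA = 21.34 + 592.5/18.54 = 53.2979 °C.
T(t) = T_ss + (T₀ − T_ss)e^(−t/τ); set T = 47.73:
t = −τ ln[(T − T_ss)/(T₀ − T_ss)] = −82.0461 · ln(0.481741) = 59.9222 s.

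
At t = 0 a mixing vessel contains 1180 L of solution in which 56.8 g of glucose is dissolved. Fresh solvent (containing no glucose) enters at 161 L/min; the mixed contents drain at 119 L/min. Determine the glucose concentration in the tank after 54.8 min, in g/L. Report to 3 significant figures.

0.000761 g/L

Total volume: dV/dt = Q_in − Q_out = 42.000 L/min, so V(t) = 1180 + 42.000 t and V(54.8) = 3481.6 L.
Solute balance: dm/dt = 0 − Q_out C = −Q_out m/V(t).
Separate: dm/m = −Q_out dt/V(t) ⇒ ln(m/m₀) = −(Q_out/(Q_in−Q_out)) ln(V/V₀).
m = m₀ (V₀/V)^(Q_out/(Q_in−Q_out)) = 56.8 × (1180/3481.6)^(2.8333) = 2.6483 g.
C = m/V = 2.6483/3481.6 = 0.00076067 g/L.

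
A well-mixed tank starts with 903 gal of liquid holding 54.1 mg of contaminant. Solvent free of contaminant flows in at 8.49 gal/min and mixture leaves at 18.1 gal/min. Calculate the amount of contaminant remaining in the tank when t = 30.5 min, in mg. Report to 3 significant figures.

Let m(t) be the amount of contaminant. Volume: V(t) = V₀ + (Q_in − Q_out) t = 903 − 9.6100 t; V(30.5) = 609.89 gal.
No contaminant enters, so dm/dt = −Q_out · (m/V).
dm/m = −Q_out dt/(V₀ − 9.6100 t); integrating gives ln(m/m₀) = −(Q_out/(Q_in−Q_out)) ln(V/V₀).
m = m₀ (V₀/V)^(Q_out/(Q_in−Q_out)) = 54.1 × (903/609.89)^(-1.8835) = 25.834 mg.

25.8 mg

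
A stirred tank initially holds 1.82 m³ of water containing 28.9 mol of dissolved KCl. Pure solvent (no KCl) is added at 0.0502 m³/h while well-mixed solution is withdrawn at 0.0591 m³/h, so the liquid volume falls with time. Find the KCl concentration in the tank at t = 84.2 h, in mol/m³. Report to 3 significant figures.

Total volume: dV/dt = Q_in − Q_out = -0.0089000 m³/h, so V(t) = 1.82 − 0.0089000 t and V(84.2) = 1.0706 m³.
Solute balance: dm/dt = 0 − Q_out C = −Q_out m/V(t).
Separate: dm/m = −Q_out dt/V(t) ⇒ ln(m/m₀) = −(Q_out/(Q_in−Q_out)) ln(V/V₀).
m = m₀ (V₀/V)^(Q_out/(Q_in−Q_out)) = 28.9 × (1.82/1.0706)^(-6.6404) = 0.85251 mol.
C = m/V = 0.85251/1.0706 = 0.79628 mol/m³.

0.796 mol/m³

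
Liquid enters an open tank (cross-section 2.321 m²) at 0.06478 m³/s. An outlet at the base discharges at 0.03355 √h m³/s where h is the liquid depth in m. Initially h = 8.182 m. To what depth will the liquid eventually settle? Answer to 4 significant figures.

3.728 m

Mass balance (ρ constant): A dh/dt = Q_in − 0.03355 √h. At steady state dh/dt = 0:
Q_in = 0.03355 √h_ss ⇒ √h_ss = 0.06478/0.03355 = 1.93085.
h_ss = 1.93085² = 3.72818 m. (Since h₀ = 8.182 m > h_ss, the level will fall toward this value.)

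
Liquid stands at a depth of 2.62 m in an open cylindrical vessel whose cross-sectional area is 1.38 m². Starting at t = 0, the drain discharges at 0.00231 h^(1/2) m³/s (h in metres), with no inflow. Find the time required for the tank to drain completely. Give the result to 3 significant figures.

1930 s

With no inflow, A dh/dt = −0.00231 √h.
Separate and integrate: 2(√h − √h₀) = −(0.00231/A) t.
Tank is empty when √h = 0: t_empty = 2A√h₀/0.00231.
t_empty = 2·1.38·√2.62/0.00231 = 2.7600·1.6186/0.00231 = 1934.0 s.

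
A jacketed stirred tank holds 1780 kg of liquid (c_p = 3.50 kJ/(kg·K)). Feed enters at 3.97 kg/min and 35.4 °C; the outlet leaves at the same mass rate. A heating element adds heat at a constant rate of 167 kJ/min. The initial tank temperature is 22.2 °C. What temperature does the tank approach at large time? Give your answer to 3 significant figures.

47.4 °C

M c_p dT/dt = ṁ c_p (T_in − T) + Q̇.
At steady state dT/dt = 0 ⇒ T_ss = T_in + Q̇/(ṁ c_p) = 35.4 + 167/(3.97·3.50) = 47.419 °C.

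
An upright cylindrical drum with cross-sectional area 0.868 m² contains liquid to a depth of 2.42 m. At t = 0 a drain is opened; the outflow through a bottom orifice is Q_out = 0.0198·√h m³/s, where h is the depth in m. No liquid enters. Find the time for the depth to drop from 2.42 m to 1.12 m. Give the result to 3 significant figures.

Accumulation of liquid (constant cross-section A): A dh/dt = −0.0198 √h.
Separate and integrate: 2(√h − √h₀) = −(0.0198/A) t.
t = 2A(√h₀ − √h)/0.0198 = 2·0.868·(√2.42 − √1.12)/0.0198
  = 1.7360 × (1.5556 − 1.0583) / 0.0198 = 43.605 s.

43.6 s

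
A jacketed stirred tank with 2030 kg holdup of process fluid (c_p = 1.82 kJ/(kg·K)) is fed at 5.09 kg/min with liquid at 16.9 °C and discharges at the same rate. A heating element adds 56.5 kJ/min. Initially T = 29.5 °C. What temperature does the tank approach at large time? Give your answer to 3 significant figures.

First-law balance (no shaft work): M c_p dT/dt = ṁ c_p (T_in − T) + 56.5.
At steady state dT/dt = 0 ⇒ T_ss = T_in + Q̇/(ṁ c_p) = 16.9 + 56.5/(5.09·1.82) = 22.999 °C.

23.0 °C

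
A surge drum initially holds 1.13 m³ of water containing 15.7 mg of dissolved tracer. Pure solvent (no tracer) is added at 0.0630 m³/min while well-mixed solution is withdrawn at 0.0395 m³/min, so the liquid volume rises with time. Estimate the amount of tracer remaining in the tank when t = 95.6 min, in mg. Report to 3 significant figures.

Total volume: dV/dt = Q_in − Q_out = 0.023500 m³/min, so V(t) = 1.13 + 0.023500 t and V(95.6) = 3.3766 m³.
Solute balance: dm/dt = 0 − Q_out C = −Q_out m/V(t).
dm/m = −Q_out dt/(V₀ + 0.023500 t); integrating gives ln(m/m₀) = −(Q_out/(Q_in−Q_out)) ln(V/V₀).
m = m₀ (V₀/V)^(Q_out/(Q_in−Q_out)) = 15.7 × (1.13/3.3766)^(1.6809) = 2.4936 mg.

2.49 mg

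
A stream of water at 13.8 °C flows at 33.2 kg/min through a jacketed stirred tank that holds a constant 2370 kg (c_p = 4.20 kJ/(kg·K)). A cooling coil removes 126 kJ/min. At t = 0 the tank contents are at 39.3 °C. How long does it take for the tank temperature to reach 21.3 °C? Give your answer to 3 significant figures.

Unsteady energy balance on the tank contents: M c_p dT/dt = ṁ c_p (T_in − T) − 126.
τ = M/ṁ = 71.386 min; T_ss = T_in − Q̇/(ṁ c_p) = 12.896 °C.
T(t) = T_ss + (T₀ − T_ss) e^(−t/τ). Set T = 21.3:
e^(−t/τ) = (21.3 − 12.896)/(39.3 − 12.896) = 0.31828
t = −71.386 · ln(0.31828) = 81.725 min.

81.7 min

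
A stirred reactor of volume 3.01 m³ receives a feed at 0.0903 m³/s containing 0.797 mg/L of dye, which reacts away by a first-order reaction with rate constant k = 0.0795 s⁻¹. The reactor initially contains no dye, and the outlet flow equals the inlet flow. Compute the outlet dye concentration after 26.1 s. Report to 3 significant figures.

V dC/dt = Q(C_in − C) − k V C.
dC/dt = (Q/V) C_in − (Q/V + k) C; effective rate a = Q/V + k = 0.030000 + 0.0795 = 0.10950 s⁻¹.
C_ss = Q C_in/(Q + kV) = 0.21836 mg/L; C(t) = C_ss + (C₀ − C_ss) e^(−a t).
C(26.1) = 0.21836 + (-0.21836)·e^(−0.10950·26.1) = 0.21836 + (-0.21836)·0.057386 = 0.20583 mg/L.

0.206 mg/L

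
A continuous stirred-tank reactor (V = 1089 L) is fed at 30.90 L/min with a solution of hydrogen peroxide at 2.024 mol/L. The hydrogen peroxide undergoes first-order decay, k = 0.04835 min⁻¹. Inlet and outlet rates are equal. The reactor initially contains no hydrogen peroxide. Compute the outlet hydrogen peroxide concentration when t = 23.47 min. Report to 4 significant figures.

0.6249 mol/L

Accumulation = in − out − consumed: V dC/dt = Q C_in − Q C − k V C.
This is linear with rate a = Q/V + k = 0.0767247 min⁻¹.
C_ss = Q C_in/(Q + kV) = 0.748525 mol/L; C(t) = C_ss + (C₀ − C_ss) e^(−a t).
C(23.47) = 0.748525 + (-0.748525)·e^(−0.0767247·23.47) = 0.748525 + (-0.748525)·0.165179 = 0.624884 mol/L.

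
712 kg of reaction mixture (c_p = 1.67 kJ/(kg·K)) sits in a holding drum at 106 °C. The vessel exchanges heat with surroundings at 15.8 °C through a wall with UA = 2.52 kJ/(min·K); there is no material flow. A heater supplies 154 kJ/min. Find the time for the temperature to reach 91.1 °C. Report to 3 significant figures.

Lumped-capacitance energy balance: M c_p dT/dt = UA(T_amb − T) + Q̇.
τ = M c_p/UA = 471.84 min; T_ss = T_amb + Q̇/UA = 15.8 + 154/2.52 = 76.911 °C.
T(t) = T_ss + (T₀ − T_ss)e^(−t/τ); set T = 91.1:
t = −τ ln[(T − T_ss)/(T₀ − T_ss)] = −471.84 · ln(0.48778) = 338.73 min.

339 min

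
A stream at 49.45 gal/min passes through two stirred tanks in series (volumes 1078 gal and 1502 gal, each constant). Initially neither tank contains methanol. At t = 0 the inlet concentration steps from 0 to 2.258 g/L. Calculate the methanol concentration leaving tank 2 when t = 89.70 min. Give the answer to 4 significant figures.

1.934 g/L

Species balance on tank i: dCᵢ/dt = (Cᵢ₋₁ − Cᵢ)/τᵢ with τᵢ = Vᵢ/Q.
τ₁ = 1078/49.45 = 21.7998 min; τ₂ = 1502/49.45 = 30.3741 min.
Solving the cascade with C₁(0)=C₂(0)=0 gives C₂(t) = C_in[1 − (τ₁ e^(−t/τ₁) − τ₂ e^(−t/τ₂))/(τ₁ − τ₂)].
At t = 89.70: e^(−t/τ₁) = 0.0163306, e^(−t/τ₂) = 0.0521739.
C₂ = 2.258·[1 − (21.7998·0.0163306 − 30.3741·0.0521739)/(-8.57432)] = 2.258·0.856696 = 1.93442 g/L.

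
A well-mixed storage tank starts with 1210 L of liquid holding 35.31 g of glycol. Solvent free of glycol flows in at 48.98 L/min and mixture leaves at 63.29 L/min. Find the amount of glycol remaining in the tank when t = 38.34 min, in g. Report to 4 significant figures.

2.441 g

Total volume: dV/dt = Q_in − Q_out = -14.3100 L/min, so V(t) = 1210 − 14.3100 t and V(38.34) = 661.355 L.
Solute balance: dm/dt = 0 − Q_out C = −Q_out m/V(t).
Separate: dm/m = −Q_out dt/V(t) ⇒ ln(m/m₀) = −(Q_out/(Q_in−Q_out)) ln(V/V₀).
m = m₀ (V₀/V)^(Q_out/(Q_in−Q_out)) = 35.31 × (1210/661.355)^(-4.42278) = 2.44105 g.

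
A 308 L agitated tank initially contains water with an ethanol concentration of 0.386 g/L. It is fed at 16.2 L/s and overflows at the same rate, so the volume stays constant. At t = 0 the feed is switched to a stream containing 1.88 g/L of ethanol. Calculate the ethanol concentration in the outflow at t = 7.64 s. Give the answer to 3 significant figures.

Mass balance on the solute (V constant): V dC/dt = Q(C_in − C).
Time constant τ = V/Q = 308/16.2 = 19.012 s.
This is linear first-order; C(t) = C_in + (C₀ − C_in) e^(−t/τ).
C(7.64) = 1.88 + (0.386 − 1.88)·e^(−7.64/19.012) = 1.88 + (-1.4940)·0.66909 = 0.88039 g/L.

0.880 g/L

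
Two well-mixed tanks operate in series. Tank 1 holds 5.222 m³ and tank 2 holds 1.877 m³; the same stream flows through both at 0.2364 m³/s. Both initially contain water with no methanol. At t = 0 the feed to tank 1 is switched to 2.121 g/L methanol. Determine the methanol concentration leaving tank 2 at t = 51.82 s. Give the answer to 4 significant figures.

1.806 g/L

Species balance on tank i: dCᵢ/dt = (Cᵢ₋₁ − Cᵢ)/τᵢ with τᵢ = Vᵢ/Q.
τ₁ = 5.222/0.2364 = 22.0897 s; τ₂ = 1.877/0.2364 = 7.93993 s.
Tank 1: C₁ = C_in(1 − e^(−t/τ₁)). Tank 2 (τ₁ ≠ τ₂): C₂ = C_in[1 − (τ₁ e^(−t/τ₁) − τ₂ e^(−t/τ₂))/(τ₁ − τ₂)].
At t = 51.82: e^(−t/τ₁) = 0.0957617, e^(−t/τ₂) = 0.00146412.
C₂ = 2.121·[1 − (22.0897·0.0957617 − 7.93993·0.00146412)/(14.1497)] = 2.121·0.851324 = 1.80566 g/L.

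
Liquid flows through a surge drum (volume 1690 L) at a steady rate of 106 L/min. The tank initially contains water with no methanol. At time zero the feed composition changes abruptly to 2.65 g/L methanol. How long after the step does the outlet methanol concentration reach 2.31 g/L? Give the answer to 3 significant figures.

Species balance: V dC/dt = Q(C_in − C) ⇒ τ = V/Q = 15.943 min.
C(t) = C_in + (C₀ − C_in) e^(−t/τ). Set C = 2.31 and solve for t:
e^(−t/τ) = (C − C_in)/(C₀ − C_in) = (2.31 − 2.65)/(0 − 2.65) = 0.12830
t = −τ ln(…) = 15.943 × 2.0534 = 32.738 min.

32.7 min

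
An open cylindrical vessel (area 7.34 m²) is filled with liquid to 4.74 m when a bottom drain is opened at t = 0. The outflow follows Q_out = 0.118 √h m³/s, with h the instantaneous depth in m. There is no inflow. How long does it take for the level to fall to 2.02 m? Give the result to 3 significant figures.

A dh/dt = −Q_out = −0.118 √h.
∫ h^(−1/2) dh = −(0.118/A) ∫ dt, giving 2√h = 2√h₀ − (0.118/A) t.
t = 2A(√h₀ − √h)/0.118 = 2·7.34·(√4.74 − √2.02)/0.118
  = 14.680 × (2.1772 − 1.4213) / 0.118 = 94.037 s.

94.0 s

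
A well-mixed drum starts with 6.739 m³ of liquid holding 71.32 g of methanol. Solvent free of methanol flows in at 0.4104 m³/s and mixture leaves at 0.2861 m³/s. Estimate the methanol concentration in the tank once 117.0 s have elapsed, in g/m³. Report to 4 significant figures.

0.2375 g/m³

Total volume: dV/dt = Q_in − Q_out = 0.124300 m³/s, so V(t) = 6.739 + 0.124300 t and V(117.0) = 21.2821 m³.
Species balance (pure solvent in): dm/dt = −Q_out · m/V(t).
dm/m = −Q_out dt/(V₀ + 0.124300 t); integrating gives ln(m/m₀) = −(Q_out/(Q_in−Q_out)) ln(V/V₀).
m = m₀ (V₀/V)^(Q_out/(Q_in−Q_out)) = 71.32 × (6.739/21.2821)^(2.30169) = 5.05480 g.
C = m/V = 5.05480/21.2821 = 0.237514 g/m³.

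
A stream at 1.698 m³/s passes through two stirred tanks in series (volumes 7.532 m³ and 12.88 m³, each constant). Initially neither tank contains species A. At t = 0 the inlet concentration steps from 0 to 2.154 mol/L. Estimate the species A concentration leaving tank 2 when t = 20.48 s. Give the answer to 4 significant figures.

Time constants: τᵢ = Vᵢ/Q for each well-mixed tank.
τ₁ = 7.532/1.698 = 4.43581 s; τ₂ = 12.88/1.698 = 7.58539 s.
Solving the cascade with C₁(0)=C₂(0)=0 gives C₂(t) = C_in[1 − (τ₁ e^(−t/τ₁) − τ₂ e^(−t/τ₂))/(τ₁ − τ₂)].
At t = 20.48: e^(−t/τ₁) = 0.00988267, e^(−t/τ₂) = 0.0672105.
C₂ = 2.154·[1 − (4.43581·0.00988267 − 7.58539·0.0672105)/(-3.14959)] = 2.154·0.852050 = 1.83532 mol/L.

1.835 mol/L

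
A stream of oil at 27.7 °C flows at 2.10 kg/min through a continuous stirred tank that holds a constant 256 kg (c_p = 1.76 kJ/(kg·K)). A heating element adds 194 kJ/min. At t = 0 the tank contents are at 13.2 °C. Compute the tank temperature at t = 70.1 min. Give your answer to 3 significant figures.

42.5 °C

Unsteady energy balance on the tank contents: M c_p dT/dt = ṁ c_p (T_in − T) + 194.
τ = M/ṁ = 121.90 min; T_ss = T_in + Q̇/(ṁ c_p) = 27.7 + 194/(2.10·1.76) = 80.189 °C.
This is linear first-order; T(t) = T_ss + (T₀ − T_ss) e^(−t/τ).
T(70.1) = 80.189 + (-66.989)·e^(−70.1/121.90) = 80.189 + (-66.989)·0.56268 = 42.496 °C.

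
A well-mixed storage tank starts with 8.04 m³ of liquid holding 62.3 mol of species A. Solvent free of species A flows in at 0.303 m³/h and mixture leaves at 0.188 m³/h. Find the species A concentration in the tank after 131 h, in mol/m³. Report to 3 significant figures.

Let m(t) be the amount of species A. Volume: V(t) = V₀ + (Q_in − Q_out) t = 8.04 + 0.11500 t; V(131) = 23.105 m³.
No species A enters, so dm/dt = −Q_out · (m/V).
Separate: dm/m = −Q_out dt/V(t) ⇒ ln(m/m₀) = −(Q_out/(Q_in−Q_out)) ln(V/V₀).
m = m₀ (V₀/V)^(Q_out/(Q_in−Q_out)) = 62.3 × (8.04/23.105)^(1.6348) = 11.092 mol.
C = m/V = 11.092/23.105 = 0.48008 mol/m³.

0.480 mol/m³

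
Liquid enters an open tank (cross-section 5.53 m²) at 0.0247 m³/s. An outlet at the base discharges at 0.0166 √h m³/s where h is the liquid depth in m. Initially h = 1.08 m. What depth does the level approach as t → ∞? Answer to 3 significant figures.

A dh/dt = Q_in − 0.0166 √h. Steady state requires inflow = outflow:
Q_in = 0.0166 √h_ss ⇒ √h_ss = 0.0247/0.0166 = 1.4880.
h_ss = 1.4880² = 2.2140 m. (Since h₀ = 1.08 m < h_ss, the level will rise toward this value.)

2.21 m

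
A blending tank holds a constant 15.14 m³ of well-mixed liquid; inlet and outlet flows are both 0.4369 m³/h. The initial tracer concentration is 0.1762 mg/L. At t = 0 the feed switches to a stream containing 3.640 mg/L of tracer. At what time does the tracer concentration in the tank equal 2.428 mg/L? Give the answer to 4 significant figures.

36.39 h

Species balance on the tank: V dC/dt = Q(C_in − C), so τ = V/Q = 34.6532 h.
C(t) = C_in + (C₀ − C_in) e^(−t/τ). Set C = 2.428 and solve for t:
e^(−t/τ) = (C − C_in)/(C₀ − C_in) = (2.428 − 3.640)/(0.1762 − 3.640) = 0.349905
t = −τ ln(…) = 34.6532 × 1.05009 = 36.3892 h.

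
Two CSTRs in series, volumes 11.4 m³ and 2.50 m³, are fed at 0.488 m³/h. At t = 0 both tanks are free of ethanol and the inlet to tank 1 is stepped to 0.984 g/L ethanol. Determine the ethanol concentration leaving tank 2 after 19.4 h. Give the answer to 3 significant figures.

Species balance on tank i: dCᵢ/dt = (Cᵢ₋₁ − Cᵢ)/τᵢ with τᵢ = Vᵢ/Q.
τ₁ = 11.4/0.488 = 23.361 h; τ₂ = 2.50/0.488 = 5.1230 h.
Tank 1: C₁ = C_in(1 − e^(−t/τ₁)). Tank 2 (τ₁ ≠ τ₂): C₂ = C_in[1 − (τ₁ e^(−t/τ₁) − τ₂ e^(−t/τ₂))/(τ₁ − τ₂)].
At t = 19.4: e^(−t/τ₁) = 0.43585, e^(−t/τ₂) = 0.022666.
C₂ = 0.984·[1 − (23.361·0.43585 − 5.1230·0.022666)/(18.238)] = 0.984·0.44809 = 0.44092 g/L.

0.441 g/L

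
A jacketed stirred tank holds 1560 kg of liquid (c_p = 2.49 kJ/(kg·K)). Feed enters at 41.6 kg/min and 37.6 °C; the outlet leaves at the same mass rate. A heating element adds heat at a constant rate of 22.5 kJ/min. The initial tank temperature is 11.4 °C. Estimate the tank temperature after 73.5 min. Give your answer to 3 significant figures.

34.1 °C

M c_p dT/dt = ṁ c_p (T_in − T) + Q̇.
Rearrange: dT/dt = (T_ss − T)/τ with τ = M/ṁ = 37.500 min and T_ss = T_in + Q̇/(ṁ c_p) = 37.817 °C.
Integrating: T(t) = T_ss + (T₀ − T_ss) e^(−t/τ).
T(73.5) = 37.817 + (-26.417)·e^(−73.5/37.500) = 37.817 + (-26.417)·0.14086 = 34.096 °C.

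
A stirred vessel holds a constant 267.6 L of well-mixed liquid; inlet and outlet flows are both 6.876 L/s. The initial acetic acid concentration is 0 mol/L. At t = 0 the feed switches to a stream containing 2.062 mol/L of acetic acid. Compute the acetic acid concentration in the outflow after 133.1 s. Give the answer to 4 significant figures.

1.995 mol/L

Unsteady species balance (constant V, well mixed): V dC/dt = Q(C_in − C).
Time constant τ = V/Q = 267.6/6.876 = 38.9180 s.
This is linear first-order; C(t) = C_in + (C₀ − C_in) e^(−t/τ).
C(133.1) = 2.062 + (0 − 2.062)·e^(−133.1/38.9180) = 2.062 + (-2.06200)·0.0327120 = 1.99455 mol/L.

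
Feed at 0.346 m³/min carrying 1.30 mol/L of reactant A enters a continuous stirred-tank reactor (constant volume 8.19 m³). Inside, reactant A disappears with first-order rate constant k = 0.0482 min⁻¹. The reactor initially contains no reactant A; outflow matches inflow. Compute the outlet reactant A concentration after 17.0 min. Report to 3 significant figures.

Accumulation = in − out − consumed: V dC/dt = Q C_in − Q C − k V C.
dC/dt = (Q/V) C_in − (Q/V + k) C; effective rate a = Q/V + k = 0.042247 + 0.0482 = 0.090447 min⁻¹.
C_ss = Q C_in/(Q + kV) = 0.60722 mol/L; C(t) = C_ss + (C₀ − C_ss) e^(−a t).
C(17.0) = 0.60722 + (-0.60722)·e^(−0.090447·17.0) = 0.60722 + (-0.60722)·0.21490 = 0.47673 mol/L.

0.477 mol/L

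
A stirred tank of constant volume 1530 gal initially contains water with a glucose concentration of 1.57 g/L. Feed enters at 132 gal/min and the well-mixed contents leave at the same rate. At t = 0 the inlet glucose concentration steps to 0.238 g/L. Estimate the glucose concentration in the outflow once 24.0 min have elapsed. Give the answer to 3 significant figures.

Transient balance on the dissolved component: V dC/dt = Q(C_in − C).
So dC/dt = (C_in − C)/τ with τ = V/Q = 1530/132 = 11.591 min.
C approaches C_in exponentially: C(t) = C_in + (C₀ − C_in) e^(−t/τ).
C(24.0) = 0.238 + (1.57 − 0.238)·e^(−24.0/11.591) = 0.238 + (1.3320)·0.12611 = 0.40598 g/L.

0.406 g/L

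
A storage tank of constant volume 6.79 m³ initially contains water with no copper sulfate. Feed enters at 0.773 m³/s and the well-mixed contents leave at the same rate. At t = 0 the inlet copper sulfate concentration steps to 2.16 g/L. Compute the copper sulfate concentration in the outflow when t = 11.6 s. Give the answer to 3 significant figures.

Mass balance on the solute (V constant): V dC/dt = Q(C_in − C).
Rewrite as dC/dt + C/τ = C_in/τ, τ = V/Q = 8.7840 s.
Integrating: C(t) = C_in + (C₀ − C_in) e^(−t/τ).
C(11.6) = 2.16 + (0 − 2.16)·e^(−11.6/8.7840) = 2.16 + (-2.1600)·0.26698 = 1.5833 g/L.

1.58 g/L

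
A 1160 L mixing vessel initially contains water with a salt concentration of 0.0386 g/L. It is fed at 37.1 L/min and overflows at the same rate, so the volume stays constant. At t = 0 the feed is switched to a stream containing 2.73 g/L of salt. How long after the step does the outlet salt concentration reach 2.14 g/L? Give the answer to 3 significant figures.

47.5 min

Species balance: V dC/dt = Q(C_in − C) ⇒ τ = V/Q = 31.267 min.
C(t) = C_in + (C₀ − C_in) e^(−t/τ). Set C = 2.14 and solve for t:
e^(−t/τ) = (C − C_in)/(C₀ − C_in) = (2.14 − 2.73)/(0.0386 − 2.73) = 0.21922
t = −τ ln(…) = 31.267 × 1.5177 = 47.454 min.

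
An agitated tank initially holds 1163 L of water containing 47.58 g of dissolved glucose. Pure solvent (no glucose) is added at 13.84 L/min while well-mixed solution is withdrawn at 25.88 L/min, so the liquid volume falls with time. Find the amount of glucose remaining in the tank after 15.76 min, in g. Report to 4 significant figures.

32.45 g

Let m(t) be the amount of glucose. Volume: V(t) = V₀ + (Q_in − Q_out) t = 1163 − 12.0400 t; V(15.76) = 973.250 L.
Solute balance: dm/dt = 0 − Q_out C = −Q_out m/V(t).
dm/m = −Q_out dt/(V₀ − 12.0400 t); integrating gives ln(m/m₀) = −(Q_out/(Q_in−Q_out)) ln(V/V₀).
m = m₀ (V₀/V)^(Q_out/(Q_in−Q_out)) = 47.58 × (1163/973.250)^(-2.14950) = 32.4451 g.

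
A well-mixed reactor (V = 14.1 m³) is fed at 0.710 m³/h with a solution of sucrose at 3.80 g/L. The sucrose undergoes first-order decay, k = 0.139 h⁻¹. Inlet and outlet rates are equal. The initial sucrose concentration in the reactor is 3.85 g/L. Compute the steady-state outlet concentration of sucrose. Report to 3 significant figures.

Accumulation = in − out − consumed: V dC/dt = Q C_in − Q C − k V C.
At steady state: 0 = Q C_in − (Q + kV) C_ss, so C_ss = Q C_in/(Q + kV).
C_ss = 0.710·3.80/(0.710 + 0.139·14.1) = 2.6980/2.6699 = 1.0105 g/L.

1.01 g/L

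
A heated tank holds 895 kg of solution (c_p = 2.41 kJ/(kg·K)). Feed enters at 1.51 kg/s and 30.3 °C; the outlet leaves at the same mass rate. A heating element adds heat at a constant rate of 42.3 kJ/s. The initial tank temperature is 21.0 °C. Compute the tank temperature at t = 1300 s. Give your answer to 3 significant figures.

39.6 °C

Unsteady energy balance on the tank contents: M c_p dT/dt = ṁ c_p (T_in − T) + 42.3.
τ = M/ṁ = 592.72 s; T_ss = T_in + Q̇/(ṁ c_p) = 30.3 + 42.3/(1.51·2.41) = 41.924 °C.
This is linear first-order; T(t) = T_ss + (T₀ − T_ss) e^(−t/τ).
T(1300) = 41.924 + (-20.924)·e^(−1300/592.72) = 41.924 + (-20.924)·0.11155 = 39.590 °C.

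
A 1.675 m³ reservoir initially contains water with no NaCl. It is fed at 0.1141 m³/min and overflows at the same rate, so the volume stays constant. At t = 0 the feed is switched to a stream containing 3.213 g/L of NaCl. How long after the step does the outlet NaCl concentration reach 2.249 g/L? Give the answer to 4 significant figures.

17.67 min

Species balance: V dC/dt = Q(C_in − C) ⇒ τ = V/Q = 14.6801 min.
C(t) = C_in + (C₀ − C_in) e^(−t/τ). Set C = 2.249 and solve for t:
e^(−t/τ) = (C − C_in)/(C₀ − C_in) = (2.249 − 3.213)/(0 − 3.213) = 0.300031
t = −τ ln(…) = 14.6801 × 1.20387 = 17.6729 min.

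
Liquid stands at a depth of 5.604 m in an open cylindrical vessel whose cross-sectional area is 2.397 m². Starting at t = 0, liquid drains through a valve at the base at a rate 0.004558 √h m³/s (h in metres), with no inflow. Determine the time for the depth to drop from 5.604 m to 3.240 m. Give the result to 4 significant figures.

A dh/dt = −Q_out = −0.004558 √h.
∫ h^(−1/2) dh = −(0.004558/A) ∫ dt, giving 2√h = 2√h₀ − (0.004558/A) t.
t = 2A(√h₀ − √h)/0.004558 = 2·2.397·(√5.604 − √3.240)/0.004558
  = 4.79400 × (2.36728 − 1.80000) / 0.004558 = 596.649 s.

596.6 s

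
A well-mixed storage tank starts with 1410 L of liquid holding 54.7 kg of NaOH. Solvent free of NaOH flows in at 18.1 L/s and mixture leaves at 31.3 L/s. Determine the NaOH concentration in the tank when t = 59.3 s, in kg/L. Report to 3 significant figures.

Total volume: dV/dt = Q_in − Q_out = -13.200 L/s, so V(t) = 1410 − 13.200 t and V(59.3) = 627.24 L.
Solute balance: dm/dt = 0 − Q_out C = −Q_out m/V(t).
dm/m = −Q_out dt/(V₀ − 13.200 t); integrating gives ln(m/m₀) = −(Q_out/(Q_in−Q_out)) ln(V/V₀).
m = m₀ (V₀/V)^(Q_out/(Q_in−Q_out)) = 54.7 × (1410/627.24)^(-2.3712) = 8.0136 kg.
C = m/V = 8.0136/627.24 = 0.012776 kg/L.

0.0128 kg/L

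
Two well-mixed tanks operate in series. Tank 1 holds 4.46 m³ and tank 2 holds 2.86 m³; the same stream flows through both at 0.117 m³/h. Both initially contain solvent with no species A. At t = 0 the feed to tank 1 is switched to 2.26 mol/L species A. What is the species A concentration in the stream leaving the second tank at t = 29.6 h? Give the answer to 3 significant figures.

0.566 mol/L

Each tank obeys Vᵢ dCᵢ/dt = Q(Cᵢ₋₁ − Cᵢ), so τᵢ = Vᵢ/Q.
τ₁ = 4.46/0.117 = 38.120 h; τ₂ = 2.86/0.117 = 24.444 h.
Solving the cascade with C₁(0)=C₂(0)=0 gives C₂(t) = C_in[1 − (τ₁ e^(−t/τ₁) − τ₂ e^(−t/τ₂))/(τ₁ − τ₂)].
At t = 29.6: e^(−t/τ₁) = 0.46001, e^(−t/τ₂) = 0.29793.
C₂ = 2.26·[1 − (38.120·0.46001 − 24.444·0.29793)/(13.675)] = 2.26·0.25026 = 0.56559 mol/L.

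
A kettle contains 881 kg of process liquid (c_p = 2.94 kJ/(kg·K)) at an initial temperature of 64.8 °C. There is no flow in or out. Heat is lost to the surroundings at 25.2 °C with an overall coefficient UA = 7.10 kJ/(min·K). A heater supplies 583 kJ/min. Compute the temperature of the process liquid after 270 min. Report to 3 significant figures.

87.0 °C

M c_p dT/dt = −UA(T − T_amb) + Q̇.
dT/dt = (T_ss − T)/τ with T_ss = T_amb + Q̇/UA = 25.2 + 583/7.10 = 107.31 °C, τ = M c_p/UA = 881·2.94/7.10 = 364.81 min.
Integrating: T(t) = T_ss + (T₀ − T_ss) e^(−t/τ).
T(270) = 107.31 + (-42.513)·0.47706 = 87.032 °C.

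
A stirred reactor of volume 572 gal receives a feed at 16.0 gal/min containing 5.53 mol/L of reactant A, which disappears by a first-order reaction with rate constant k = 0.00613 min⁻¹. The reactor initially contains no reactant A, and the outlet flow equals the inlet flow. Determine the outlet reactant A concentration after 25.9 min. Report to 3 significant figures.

Accumulation = in − out − consumed: V dC/dt = Q C_in − Q C − k V C.
This is linear with rate a = Q/V + k = 0.034102 min⁻¹.
C_ss = Q C_in/(Q + kV) = 4.5360 mol/L; C(t) = C_ss + (C₀ − C_ss) e^(−a t).
C(25.9) = 4.5360 + (-4.5360)·e^(−0.034102·25.9) = 4.5360 + (-4.5360)·0.41344 = 2.6606 mol/L.

2.66 mol/L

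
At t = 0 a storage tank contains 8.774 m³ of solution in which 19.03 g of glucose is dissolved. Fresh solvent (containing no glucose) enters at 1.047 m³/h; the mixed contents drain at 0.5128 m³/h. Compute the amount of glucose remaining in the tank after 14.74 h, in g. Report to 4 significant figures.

Let m(t) be the amount of glucose. Volume: V(t) = V₀ + (Q_in − Q_out) t = 8.774 + 0.534200 t; V(14.74) = 16.6481 m³.
Solute balance: dm/dt = 0 − Q_out C = −Q_out m/V(t).
dm/m = −Q_out dt/(V₀ + 0.534200 t); integrating gives ln(m/m₀) = −(Q_out/(Q_in−Q_out)) ln(V/V₀).
m = m₀ (V₀/V)^(Q_out/(Q_in−Q_out)) = 19.03 × (8.774/16.6481)^(0.959940) = 10.2900 g.

10.29 g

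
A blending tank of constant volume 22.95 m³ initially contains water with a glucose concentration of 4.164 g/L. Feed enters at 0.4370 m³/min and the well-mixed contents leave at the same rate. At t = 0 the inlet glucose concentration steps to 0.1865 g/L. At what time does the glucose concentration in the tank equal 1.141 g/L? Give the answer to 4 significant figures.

74.95 min

Mass balance on the solute (V constant): V dC/dt = Q(C_in − C), so τ = V/Q = 52.5172 min.
C(t) = C_in + (C₀ − C_in) e^(−t/τ). Set C = 1.141 and solve for t:
e^(−t/τ) = (C − C_in)/(C₀ − C_in) = (1.141 − 0.1865)/(4.164 − 0.1865) = 0.239975
t = −τ ln(…) = 52.5172 × 1.42722 = 74.9536 min.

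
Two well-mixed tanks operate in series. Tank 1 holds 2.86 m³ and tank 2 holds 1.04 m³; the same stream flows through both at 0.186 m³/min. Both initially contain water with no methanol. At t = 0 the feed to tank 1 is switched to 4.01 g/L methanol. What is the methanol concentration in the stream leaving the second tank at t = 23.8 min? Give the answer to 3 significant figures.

2.70 g/L

Time constants: τᵢ = Vᵢ/Q for each well-mixed tank.
τ₁ = 2.86/0.186 = 15.376 min; τ₂ = 1.04/0.186 = 5.5914 min.
Solving the cascade with C₁(0)=C₂(0)=0 gives C₂(t) = C_in[1 − (τ₁ e^(−t/τ₁) − τ₂ e^(−t/τ₂))/(τ₁ − τ₂)].
At t = 23.8: e^(−t/τ₁) = 0.21271, e^(−t/τ₂) = 0.014171.
C₂ = 4.01·[1 − (15.376·0.21271 − 5.5914·0.014171)/(9.7849)] = 4.01·0.67384 = 2.7021 g/L.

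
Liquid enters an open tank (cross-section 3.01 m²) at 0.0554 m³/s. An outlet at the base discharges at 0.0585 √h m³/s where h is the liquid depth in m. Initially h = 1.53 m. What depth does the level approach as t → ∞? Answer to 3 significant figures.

Unsteady balance on liquid volume: A dh/dt = Q_in − 0.0585 √h. At steady state dh/dt = 0:
Q_in = 0.0585 √h_ss ⇒ √h_ss = 0.0554/0.0585 = 0.94701.
h_ss = 0.94701² = 0.89683 m. (Since h₀ = 1.53 m > h_ss, the level will fall toward this value.)

0.897 m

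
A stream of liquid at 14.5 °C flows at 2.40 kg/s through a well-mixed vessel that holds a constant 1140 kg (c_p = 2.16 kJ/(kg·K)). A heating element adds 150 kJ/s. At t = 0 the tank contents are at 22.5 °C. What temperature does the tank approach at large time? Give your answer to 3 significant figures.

43.4 °C

M c_p dT/dt = ṁ c_p (T_in − T) + Q̇.
At steady state dT/dt = 0 ⇒ T_ss = T_in + Q̇/(ṁ c_p) = 14.5 + 150/(2.40·2.16) = 43.435 °C.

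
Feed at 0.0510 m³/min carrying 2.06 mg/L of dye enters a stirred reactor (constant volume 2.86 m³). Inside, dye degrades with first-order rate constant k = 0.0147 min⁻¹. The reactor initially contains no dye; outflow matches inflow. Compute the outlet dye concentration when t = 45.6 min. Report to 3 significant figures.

V dC/dt = Q(C_in − C) − k V C.
This is linear with rate a = Q/V + k = 0.032532 min⁻¹.
C_ss = Q C_in/(Q + kV) = 1.1292 mg/L; C(t) = C_ss + (C₀ − C_ss) e^(−a t).
C(45.6) = 1.1292 + (-1.1292)·e^(−0.032532·45.6) = 1.1292 + (-1.1292)·0.22685 = 0.87302 mg/L.

0.873 mg/L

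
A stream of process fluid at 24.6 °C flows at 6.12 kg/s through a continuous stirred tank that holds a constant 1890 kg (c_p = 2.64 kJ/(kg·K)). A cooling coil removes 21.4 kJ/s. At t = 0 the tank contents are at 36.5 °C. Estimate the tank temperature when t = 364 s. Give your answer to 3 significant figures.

27.3 °C

M c_p dT/dt = ṁ c_p (T_in − T) − Q̇.
Rearrange: dT/dt = (T_ss − T)/τ with τ = M/ṁ = 308.82 s and T_ss = T_in − Q̇/(ṁ c_p) = 23.275 °C.
Integrating: T(t) = T_ss + (T₀ − T_ss) e^(−t/τ).
T(364) = 23.275 + (13.225)·e^(−364/308.82) = 23.275 + (13.225)·0.30769 = 27.345 °C.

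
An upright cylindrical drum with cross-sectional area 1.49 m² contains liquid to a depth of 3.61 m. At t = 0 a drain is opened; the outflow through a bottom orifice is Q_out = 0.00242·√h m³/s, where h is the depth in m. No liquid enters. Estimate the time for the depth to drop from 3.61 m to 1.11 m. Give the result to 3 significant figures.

1040 s

A dh/dt = −Q_out = −0.00242 √h.
Separate and integrate: 2(√h − √h₀) = −(0.00242/A) t.
t = 2A(√h₀ − √h)/0.00242 = 2·1.49·(√3.61 − √1.11)/0.00242
  = 2.9800 × (1.9000 − 1.0536) / 0.00242 = 1042.3 s.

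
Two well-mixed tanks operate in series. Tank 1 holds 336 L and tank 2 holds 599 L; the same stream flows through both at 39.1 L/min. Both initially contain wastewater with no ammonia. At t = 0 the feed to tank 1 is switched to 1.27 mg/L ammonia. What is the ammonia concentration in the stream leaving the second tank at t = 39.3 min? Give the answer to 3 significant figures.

1.06 mg/L

Species balance on tank i: dCᵢ/dt = (Cᵢ₋₁ − Cᵢ)/τᵢ with τᵢ = Vᵢ/Q.
τ₁ = 336/39.1 = 8.5934 min; τ₂ = 599/39.1 = 15.320 min.
Solving the cascade with C₁(0)=C₂(0)=0 gives C₂(t) = C_in[1 − (τ₁ e^(−t/τ₁) − τ₂ e^(−t/τ₂))/(τ₁ − τ₂)].
At t = 39.3: e^(−t/τ₁) = 0.010324, e^(−t/τ₂) = 0.076894.
C₂ = 1.27·[1 − (8.5934·0.010324 − 15.320·0.076894)/(-6.7263)] = 1.27·0.83806 = 1.0643 mg/L.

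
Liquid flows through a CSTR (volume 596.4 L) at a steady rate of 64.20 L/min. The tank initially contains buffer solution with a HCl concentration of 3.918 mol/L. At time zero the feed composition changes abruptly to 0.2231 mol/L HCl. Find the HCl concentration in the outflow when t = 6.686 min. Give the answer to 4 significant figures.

2.022 mol/L

Species balance on the tank: V dC/dt = Q(C_in − C).
Rewrite as dC/dt + C/τ = C_in/τ, τ = V/Q = 9.28972 min.
C approaches C_in exponentially: C(t) = C_in + (C₀ − C_in) e^(−t/τ).
C(6.686) = 0.2231 + (3.918 − 0.2231)·e^(−6.686/9.28972) = 0.2231 + (3.69490)·0.486888 = 2.02210 mol/L.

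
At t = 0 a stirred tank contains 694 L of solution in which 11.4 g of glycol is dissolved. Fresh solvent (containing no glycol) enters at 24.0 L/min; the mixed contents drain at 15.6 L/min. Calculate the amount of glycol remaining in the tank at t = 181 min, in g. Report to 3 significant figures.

1.32 g

Total volume: dV/dt = Q_in − Q_out = 8.4000 L/min, so V(t) = 694 + 8.4000 t and V(181) = 2214.4 L.
No glycol enters, so dm/dt = −Q_out · (m/V).
Separate: dm/m = −Q_out dt/V(t) ⇒ ln(m/m₀) = −(Q_out/(Q_in−Q_out)) ln(V/V₀).
m = m₀ (V₀/V)^(Q_out/(Q_in−Q_out)) = 11.4 × (694/2214.4)^(1.8571) = 1.3216 g.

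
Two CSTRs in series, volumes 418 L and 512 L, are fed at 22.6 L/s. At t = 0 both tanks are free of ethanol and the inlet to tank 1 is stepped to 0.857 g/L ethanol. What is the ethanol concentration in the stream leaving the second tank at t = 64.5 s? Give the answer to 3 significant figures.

Species balance on tank i: dCᵢ/dt = (Cᵢ₋₁ − Cᵢ)/τᵢ with τᵢ = Vᵢ/Q.
τ₁ = 418/22.6 = 18.496 s; τ₂ = 512/22.6 = 22.655 s.
Solving the cascade with C₁(0)=C₂(0)=0 gives C₂(t) = C_in[1 − (τ₁ e^(−t/τ₁) − τ₂ e^(−t/τ₂))/(τ₁ − τ₂)].
At t = 64.5: e^(−t/τ₁) = 0.030583, e^(−t/τ₂) = 0.058014.
C₂ = 0.857·[1 − (18.496·0.030583 − 22.655·0.058014)/(-4.1593)] = 0.857·0.82000 = 0.70274 g/L.

0.703 g/L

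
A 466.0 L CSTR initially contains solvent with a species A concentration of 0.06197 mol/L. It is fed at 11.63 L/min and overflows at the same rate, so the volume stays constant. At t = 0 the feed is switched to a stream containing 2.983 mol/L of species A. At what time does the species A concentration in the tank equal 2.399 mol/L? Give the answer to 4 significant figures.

64.50 min

Species balance: V dC/dt = Q(C_in − C) ⇒ τ = V/Q = 40.0688 min.
C(t) = C_in + (C₀ − C_in) e^(−t/τ). Set C = 2.399 and solve for t:
e^(−t/τ) = (C − C_in)/(C₀ − C_in) = (2.399 − 2.983)/(0.06197 − 2.983) = 0.199929
t = −τ ln(…) = 40.0688 × 1.60979 = 64.5024 min.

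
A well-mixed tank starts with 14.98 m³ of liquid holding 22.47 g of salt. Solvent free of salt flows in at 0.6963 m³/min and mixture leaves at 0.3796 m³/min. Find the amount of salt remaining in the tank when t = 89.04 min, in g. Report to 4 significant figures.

Let m(t) be the amount of salt. Volume: V(t) = V₀ + (Q_in − Q_out) t = 14.98 + 0.316700 t; V(89.04) = 43.1790 m³.
No salt enters, so dm/dt = −Q_out · (m/V).
dm/m = −Q_out dt/(V₀ + 0.316700 t); integrating gives ln(m/m₀) = −(Q_out/(Q_in−Q_out)) ln(V/V₀).
m = m₀ (V₀/V)^(Q_out/(Q_in−Q_out)) = 22.47 × (14.98/43.1790)^(1.19861) = 6.31727 g.

6.317 g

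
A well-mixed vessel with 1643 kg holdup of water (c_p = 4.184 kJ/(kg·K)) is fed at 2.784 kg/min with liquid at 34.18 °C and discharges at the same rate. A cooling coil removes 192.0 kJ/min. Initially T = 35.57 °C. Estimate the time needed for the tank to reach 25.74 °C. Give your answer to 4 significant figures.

471.2 min

First-law balance (no shaft work): M c_p dT/dt = ṁ c_p (T_in − T) − 192.0.
τ = M/ṁ = 590.158 min; T_ss = T_in − Q̇/(ṁ c_p) = 17.6968 °C.
T(t) = T_ss + (T₀ − T_ss) e^(−t/τ). Set T = 25.74:
e^(−t/τ) = (25.74 − 17.6968)/(35.57 − 17.6968) = 0.450013
t = −590.158 · ln(0.450013) = 471.229 min.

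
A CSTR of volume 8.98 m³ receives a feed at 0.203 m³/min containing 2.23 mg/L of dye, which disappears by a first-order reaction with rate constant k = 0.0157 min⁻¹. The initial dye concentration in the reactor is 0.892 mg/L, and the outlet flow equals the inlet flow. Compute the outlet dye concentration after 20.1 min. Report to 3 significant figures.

1.12 mg/L

Species balance: V dC/dt = Q C_in − Q C − k V C.
This is linear with rate a = Q/V + k = 0.038306 min⁻¹.
C_ss = Q C_in/(Q + kV) = 1.3160 mg/L; C(t) = C_ss + (C₀ − C_ss) e^(−a t).
C(20.1) = 1.3160 + (-0.42401)·e^(−0.038306·20.1) = 1.3160 + (-0.42401)·0.46304 = 1.1197 mg/L.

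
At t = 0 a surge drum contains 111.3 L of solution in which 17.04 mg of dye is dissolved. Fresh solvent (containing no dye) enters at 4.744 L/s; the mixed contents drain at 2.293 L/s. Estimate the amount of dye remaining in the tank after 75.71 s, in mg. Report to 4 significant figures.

Total volume: dV/dt = Q_in − Q_out = 2.45100 L/s, so V(t) = 111.3 + 2.45100 t and V(75.71) = 296.865 L.
Solute balance: dm/dt = 0 − Q_out C = −Q_out m/V(t).
dm/m = −Q_out dt/(V₀ + 2.45100 t); integrating gives ln(m/m₀) = −(Q_out/(Q_in−Q_out)) ln(V/V₀).
m = m₀ (V₀/V)^(Q_out/(Q_in−Q_out)) = 17.04 × (111.3/296.865)^(0.935537) = 6.80567 mg.

6.806 mg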